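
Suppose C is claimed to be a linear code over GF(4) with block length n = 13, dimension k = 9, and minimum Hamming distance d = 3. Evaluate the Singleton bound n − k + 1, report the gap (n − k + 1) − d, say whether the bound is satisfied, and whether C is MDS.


Singleton RHS = n − k + 1 = 5, slack = 2, bound satisfied, not MDS.

Singleton bound: d ≤ n − k + 1.
Here n = 13, k = 9, so n − k + 1 = 5.
Given d = 3, check d ≤ 5: YES.
Slack = (n − k + 1) − d = 2.
The code is NOT MDS (slack = 2 > 0).
Description: the claimed parameters are [13, 9, 3]_4; such a code would be non-MDS.


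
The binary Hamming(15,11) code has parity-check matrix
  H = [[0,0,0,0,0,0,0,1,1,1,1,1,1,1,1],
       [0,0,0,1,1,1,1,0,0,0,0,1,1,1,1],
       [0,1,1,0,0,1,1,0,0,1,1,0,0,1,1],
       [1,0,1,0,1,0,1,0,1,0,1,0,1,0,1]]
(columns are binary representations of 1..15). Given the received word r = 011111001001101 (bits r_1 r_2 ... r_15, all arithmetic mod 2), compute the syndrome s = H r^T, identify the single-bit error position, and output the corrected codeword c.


s = (0, 0, 0, 1)^T, error position = 1, corrected codeword c = 111111001001101

Compute s = H r^T mod 2 one row at a time:
  s_1 = 0 + 1 + 0 + 0 + 1 + 1 + 0 + 1 = 4 ≡ 0 (mod 2).
  s_2 = 1 + 1 + 1 + 0 + 1 + 1 + 0 + 1 = 6 ≡ 0 (mod 2).
  s_3 = 1 + 1 + 1 + 0 + 0 + 0 + 0 + 1 = 4 ≡ 0 (mod 2).
  s_4 = 0 + 1 + 1 + 0 + 1 + 0 + 1 + 1 = 5 ≡ 1 (mod 2).
s = (0, 0, 0, 1)^T — this equals column 1 of H (binary 0001), so error is at position 1.
Correct: flip bit 1 of r = 011111001001101 to get c = 111111001001101.


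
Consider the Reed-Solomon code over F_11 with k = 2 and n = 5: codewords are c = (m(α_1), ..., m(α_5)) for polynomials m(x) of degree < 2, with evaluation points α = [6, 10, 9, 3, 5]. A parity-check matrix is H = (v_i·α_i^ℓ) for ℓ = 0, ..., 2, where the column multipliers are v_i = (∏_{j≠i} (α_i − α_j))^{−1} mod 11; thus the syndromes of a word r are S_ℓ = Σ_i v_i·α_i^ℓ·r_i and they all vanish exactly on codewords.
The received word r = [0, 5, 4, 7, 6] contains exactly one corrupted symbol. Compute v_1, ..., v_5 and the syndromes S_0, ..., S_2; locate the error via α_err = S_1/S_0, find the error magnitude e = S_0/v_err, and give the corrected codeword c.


S = (5, 6, 5), error at position 2, error magnitude e = 7, c = [0, 9, 4, 7, 6].

Step 1: column multipliers v_i = (∏_{j≠i}(α_i − α_j))^{−1} mod 11.
  i = 1 (α = 6): (6−10)(6−9)(6−3)(6−5) = (−4)·(−3)·3·1 = 36 ≡ 3, so v_1 = 3^{−1} = 4 (mod 11).
  i = 2 (α = 10): (10−6)(10−9)(10−3)(10−5) = 4·1·7·5 = 140 ≡ 8, so v_2 = 8^{−1} = 7 (mod 11).
  i = 3 (α = 9): (9−6)(9−10)(9−3)(9−5) = 3·(−1)·6·4 = −72 ≡ 5, so v_3 = 5^{−1} = 9 (mod 11).
  i = 4 (α = 3): (3−6)(3−10)(3−9)(3−5) = (−3)·(−7)·(−6)·(−2) = 252 ≡ 10, so v_4 = 10^{−1} = 10 (mod 11).
  i = 5 (α = 5): (5−6)(5−10)(5−9)(5−3) = (−1)·(−5)·(−4)·2 = −40 ≡ 4, so v_5 = 4^{−1} = 3 (mod 11).
  v = [4, 7, 9, 10, 3].
Step 2: syndromes of r = [0, 5, 4, 7, 6] (all sums mod 11).
  S_0 = Σ v_i r_i = 4·0 + 7·5 + 9·4 + 10·7 + 3·6 = 159 ≡ 5.
  S_1 = Σ v_i α_i r_i = 4·6·0 + 7·10·5 + 9·9·4 + 10·3·7 + 3·5·6 = 974 ≡ 6.
  α_i^2 mod 11 = [3, 1, 4, 9, 3].
  S_2 = Σ v_i α_i^2 r_i = 4·3·0 + 7·1·5 + 9·4·4 + 10·9·7 + 3·3·6 = 863 ≡ 5.
  S = (5, 6, 5) ≠ 0, so r is not a codeword (an error is present).
Step 3: locate the error. For a single error e at position i, S_ℓ = v_i·e·α_i^ℓ, so α_err = S_1/S_0.
  S_0^{−1} = 5^{−1} = 9 (mod 11), so α_err = 6·9 = 54 ≡ 10 = α_2. Error position i = 2.
  Consistency check: S_2/S_1 = 5·2 = 10 ≡ 10 = α_err ✓ (single-error assumption holds).
Step 4: error magnitude e = S_0/v_2 = S_0·∏_{j≠2}(α_2 − α_j) = 5·8 = 40 ≡ 7 (mod 11).
Step 5: correct position 2: c_2 = r_2 − e = 5 − 7 ≡ 9 (mod 11). Hence c = [0, 9, 4, 7, 6].
  Check: interpolating c through the α_i gives m(x) = 3 + 5·x (degree < 2) with m(α_i) = c_i for every i, so c is indeed a codeword.


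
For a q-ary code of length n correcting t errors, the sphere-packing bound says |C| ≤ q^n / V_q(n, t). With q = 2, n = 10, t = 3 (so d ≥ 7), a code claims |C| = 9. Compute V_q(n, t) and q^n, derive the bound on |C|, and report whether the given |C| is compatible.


V_q(n, t) = 176, q^n = 1024, Hamming bound = 5, |C| = 9 > bound (violated).

Step 1: Compute V_q(n, t) = Σ_{j=0}^3 C(n, j) (q−1)^j.
  j = 0: C(10,0)·(1)^0 = 1·1 = 1.
  j = 1: C(10,1)·(1)^1 = 10·1 = 10.
  j = 2: C(10,2)·(1)^2 = 45·1 = 45.
  j = 3: C(10,3)·(1)^3 = 120·1 = 120.
  V_q(n, t) = 1 + 10 + 45 + 120 = 176.
Step 2: q^n = 2^10 = 1024.
Step 3: Hamming bound ⌊q^n / V_q(n,t)⌋ = ⌊1024/176⌋ = 5.
Step 4: Compare |C| = 9 to 5: violated.
The claimed |C| lies above the Hamming bound, so no 2-ary code of length 10 with d ≥ 7 can have 9 codewords.


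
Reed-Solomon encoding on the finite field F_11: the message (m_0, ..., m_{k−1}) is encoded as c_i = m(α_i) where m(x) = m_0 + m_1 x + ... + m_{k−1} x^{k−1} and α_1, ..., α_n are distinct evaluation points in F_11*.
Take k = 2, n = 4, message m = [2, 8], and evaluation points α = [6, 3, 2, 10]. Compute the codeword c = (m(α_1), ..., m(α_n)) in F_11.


c = [6, 4, 7, 5]

Message polynomial: m(x) = 2 + 8·x (mod 11).
For each evaluation point α_i, compute m(α_i) mod 11:
  α_1 = 6: Horner steps 8 → 6, so m(6) = 6.
  α_2 = 3: Horner steps 8 → 4, so m(3) = 4.
  α_3 = 2: Horner steps 8 → 7, so m(2) = 7.
  α_4 = 10: Horner steps 8 → 5, so m(10) = 5.
Codeword c = [6, 4, 7, 5] ∈ F_11^4.


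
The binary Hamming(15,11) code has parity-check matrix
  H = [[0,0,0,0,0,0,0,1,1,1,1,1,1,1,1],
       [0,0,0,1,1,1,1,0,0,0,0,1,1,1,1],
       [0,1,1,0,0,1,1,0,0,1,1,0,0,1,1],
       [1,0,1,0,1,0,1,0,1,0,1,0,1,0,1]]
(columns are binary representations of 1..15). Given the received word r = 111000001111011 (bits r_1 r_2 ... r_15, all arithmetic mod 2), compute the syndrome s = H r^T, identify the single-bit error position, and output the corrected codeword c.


s = (0, 1, 0, 1)^T, error position = 5, corrected codeword c = 111010001111011

Compute s = H r^T mod 2 one row at a time:
  s_1 = 0 + 1 + 1 + 1 + 1 + 0 + 1 + 1 = 6 ≡ 0 (mod 2).
  s_2 = 0 + 0 + 0 + 0 + 1 + 0 + 1 + 1 = 3 ≡ 1 (mod 2).
  s_3 = 1 + 1 + 0 + 0 + 1 + 1 + 1 + 1 = 6 ≡ 0 (mod 2).
  s_4 = 1 + 1 + 0 + 0 + 1 + 1 + 0 + 1 = 5 ≡ 1 (mod 2).
s = (0, 1, 0, 1)^T — this equals column 5 of H (binary 0101), so error is at position 5.
Correct: flip bit 5 of r = 111000001111011 to get c = 111010001111011.


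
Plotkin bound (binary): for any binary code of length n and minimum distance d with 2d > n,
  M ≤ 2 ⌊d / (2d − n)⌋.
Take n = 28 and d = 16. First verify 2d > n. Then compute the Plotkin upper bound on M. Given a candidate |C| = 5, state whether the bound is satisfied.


Plotkin bound M ≤ 8; given |C| = 5 ≤ bound (satisfied).

Check applicability: 2d = 32, n = 28.
2d − n = 4 > 0, so Plotkin applies.
Compute d/(2d−n) = 16/4 ≈ 4.0000.
⌊d/(2d−n)⌋ = 4.
Plotkin bound: M ≤ 2·4 = 8.
Given |C| = 5, check: satisfied.
This |C| is below the Plotkin bound.


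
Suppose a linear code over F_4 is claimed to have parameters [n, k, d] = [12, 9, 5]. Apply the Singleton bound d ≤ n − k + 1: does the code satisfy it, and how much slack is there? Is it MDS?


Singleton RHS = n − k + 1 = 4, slack = -1, bound violated (no such code; not MDS).

Singleton bound: d ≤ n − k + 1.
Here n = 12, k = 9, so n − k + 1 = 4.
Given d = 5, check d ≤ 4: NO.
Slack = (n − k + 1) − d = -1.
The slack is negative: d = 5 exceeds n − k + 1 = 4 by 1, so the Singleton bound is violated and no linear [12, 9, 5]_4 code can exist. In particular it is not MDS (MDS requires d = n − k + 1 exactly).
Description: the claimed parameters are [12, 9, 5]_4; such a code would be impossible (violates the Singleton bound).


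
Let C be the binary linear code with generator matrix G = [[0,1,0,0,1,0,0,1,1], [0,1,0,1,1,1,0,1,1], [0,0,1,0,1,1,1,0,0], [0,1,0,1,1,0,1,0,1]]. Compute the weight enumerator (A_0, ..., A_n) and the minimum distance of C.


Weight distribution: A_0 = 1, A_2 = 1, A_3 = 4, A_4 = 3, A_5 = 4, A_6 = 3. Minimum distance d = 2.

Enumerate all 2^4 = 16 messages m ∈ F_2^4.
For each, compute codeword c = mG in F_2^9, then tally its weight.
  m = 0000 → c = 000000000, weight = 0.
  m = 1000 → c = 010010011, weight = 4.
  m = 0100 → c = 010111011, weight = 6.
  m = 1100 → c = 000101000, weight = 2.
  m = 0010 → c = 001011100, weight = 4.
  m = 1010 → c = 011001111, weight = 6.
  m = 0110 → c = 011100111, weight = 6.
  m = 1110 → c = 001110100, weight = 4.
  m = 0001 → c = 010110101, weight = 5.
  m = 1001 → c = 000100110, weight = 3.
  m = 0101 → c = 000001110, weight = 3.
  m = 1101 → c = 010011101, weight = 5.
  m = 0011 → c = 011101001, weight = 5.
  m = 1011 → c = 001111010, weight = 5.
  m = 0111 → c = 001010010, weight = 3.
  m = 1111 → c = 011000001, weight = 3.
Tally weights:
  weight 0: 1 codewords.
  weight 2: 1 codewords.
  weight 3: 4 codewords.
  weight 4: 3 codewords.
  weight 5: 4 codewords.
  weight 6: 3 codewords.
Minimum distance d = smallest w > 0 with A_w > 0 = 2.
Sanity: Σ A_w = 16 = 2^4 = 16 ✓.


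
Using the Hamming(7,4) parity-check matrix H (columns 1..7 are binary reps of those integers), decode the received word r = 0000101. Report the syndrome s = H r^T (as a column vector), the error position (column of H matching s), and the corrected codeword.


s = (0, 1, 0)^T, error position = 2, corrected codeword c = 0100101

Compute s = H r^T mod 2 one row at a time:
  s_1 = 0 + 1 + 0 + 1 = 2 ≡ 0 (mod 2).
  s_2 = 0 + 0 + 0 + 1 = 1 ≡ 1 (mod 2).
  s_3 = 0 + 0 + 1 + 1 = 2 ≡ 0 (mod 2).
s = (0, 1, 0)^T — this equals column 2 of H (binary 010), so error is at position 2.
Correct: flip bit 2 of r = 0000101 to get c = 0100101.


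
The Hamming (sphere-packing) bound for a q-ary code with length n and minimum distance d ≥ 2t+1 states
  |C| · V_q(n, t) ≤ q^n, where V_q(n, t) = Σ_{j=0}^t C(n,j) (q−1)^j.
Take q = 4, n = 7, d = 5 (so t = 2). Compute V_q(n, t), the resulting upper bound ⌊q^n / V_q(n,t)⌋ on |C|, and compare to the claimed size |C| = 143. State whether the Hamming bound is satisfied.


V_q(n, t) = 211, q^n = 16384, Hamming bound = 77, |C| = 143 > bound (violated).

Step 1: Compute V_q(n, t) = Σ_{j=0}^2 C(n, j) (q−1)^j.
  j = 0: C(7,0)·(3)^0 = 1·1 = 1.
  j = 1: C(7,1)·(3)^1 = 7·3 = 21.
  j = 2: C(7,2)·(3)^2 = 21·9 = 189.
  V_q(n, t) = 1 + 21 + 189 = 211.
Step 2: q^n = 4^7 = 16384.
Step 3: Hamming bound ⌊q^n / V_q(n,t)⌋ = ⌊16384/211⌋ = 77.
Step 4: Compare |C| = 143 to 77: violated.
The claimed |C| lies above the Hamming bound, so no 4-ary code of length 7 with d ≥ 5 can have 143 codewords.


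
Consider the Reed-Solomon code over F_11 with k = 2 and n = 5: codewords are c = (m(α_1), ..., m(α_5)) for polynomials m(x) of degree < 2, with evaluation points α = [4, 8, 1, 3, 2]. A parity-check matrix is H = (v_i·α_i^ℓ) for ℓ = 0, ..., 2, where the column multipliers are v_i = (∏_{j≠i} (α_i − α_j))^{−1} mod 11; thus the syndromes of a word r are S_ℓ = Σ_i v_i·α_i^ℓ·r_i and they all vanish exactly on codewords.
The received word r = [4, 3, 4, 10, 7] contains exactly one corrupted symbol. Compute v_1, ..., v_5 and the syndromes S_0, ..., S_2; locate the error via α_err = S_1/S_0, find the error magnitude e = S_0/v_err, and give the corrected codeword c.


S = (10, 7, 6), error at position 1, error magnitude e = 2, c = [2, 3, 4, 10, 7].

Step 1: column multipliers v_i = (∏_{j≠i}(α_i − α_j))^{−1} mod 11.
  i = 1 (α = 4): (4−8)(4−1)(4−3)(4−2) = (−4)·3·1·2 = −24 ≡ 9, so v_1 = 9^{−1} = 5 (mod 11).
  i = 2 (α = 8): (8−4)(8−1)(8−3)(8−2) = 4·7·5·6 = 840 ≡ 4, so v_2 = 4^{−1} = 3 (mod 11).
  i = 3 (α = 1): (1−4)(1−8)(1−3)(1−2) = (−3)·(−7)·(−2)·(−1) = 42 ≡ 9, so v_3 = 9^{−1} = 5 (mod 11).
  i = 4 (α = 3): (3−4)(3−8)(3−1)(3−2) = (−1)·(−5)·2·1 = 10 ≡ 10, so v_4 = 10^{−1} = 10 (mod 11).
  i = 5 (α = 2): (2−4)(2−8)(2−1)(2−3) = (−2)·(−6)·1·(−1) = −12 ≡ 10, so v_5 = 10^{−1} = 10 (mod 11).
  v = [5, 3, 5, 10, 10].
Step 2: syndromes of r = [4, 3, 4, 10, 7] (all sums mod 11).
  S_0 = Σ v_i r_i = 5·4 + 3·3 + 5·4 + 10·10 + 10·7 = 219 ≡ 10.
  S_1 = Σ v_i α_i r_i = 5·4·4 + 3·8·3 + 5·1·4 + 10·3·10 + 10·2·7 = 612 ≡ 7.
  α_i^2 mod 11 = [5, 9, 1, 9, 4].
  S_2 = Σ v_i α_i^2 r_i = 5·5·4 + 3·9·3 + 5·1·4 + 10·9·10 + 10·4·7 = 1381 ≡ 6.
  S = (10, 7, 6) ≠ 0, so r is not a codeword (an error is present).
Step 3: locate the error. For a single error e at position i, S_ℓ = v_i·e·α_i^ℓ, so α_err = S_1/S_0.
  S_0^{−1} = 10^{−1} = 10 (mod 11), so α_err = 7·10 = 70 ≡ 4 = α_1. Error position i = 1.
  Consistency check: S_2/S_1 = 6·8 = 48 ≡ 4 = α_err ✓ (single-error assumption holds).
Step 4: error magnitude e = S_0/v_1 = S_0·∏_{j≠1}(α_1 − α_j) = 10·9 = 90 ≡ 2 (mod 11).
Step 5: correct position 1: c_1 = r_1 − e = 4 − 2 ≡ 2 (mod 11). Hence c = [2, 3, 4, 10, 7].
  Check: interpolating c through the α_i gives m(x) = 1 + 3·x (degree < 2) with m(α_i) = c_i for every i, so c is indeed a codeword.


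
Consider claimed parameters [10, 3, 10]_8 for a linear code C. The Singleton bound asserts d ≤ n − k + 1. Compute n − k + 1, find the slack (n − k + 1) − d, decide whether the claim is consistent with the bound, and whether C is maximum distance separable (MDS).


Singleton RHS = n − k + 1 = 8, slack = -2, bound violated (no such code; not MDS).

Singleton bound: d ≤ n − k + 1.
Here n = 10, k = 3, so n − k + 1 = 8.
Given d = 10, check d ≤ 8: NO.
Slack = (n − k + 1) − d = -2.
The slack is negative: d = 10 exceeds n − k + 1 = 8 by 2, so the Singleton bound is violated and no linear [10, 3, 10]_8 code can exist. In particular it is not MDS (MDS requires d = n − k + 1 exactly).
Description: the claimed parameters are [10, 3, 10]_8; such a code would be impossible (violates the Singleton bound).


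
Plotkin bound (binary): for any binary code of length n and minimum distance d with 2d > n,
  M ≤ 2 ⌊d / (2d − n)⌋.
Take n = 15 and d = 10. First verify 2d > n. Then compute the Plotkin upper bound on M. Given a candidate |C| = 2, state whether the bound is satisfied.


Plotkin bound M ≤ 4; given |C| = 2 ≤ bound (satisfied).

Check applicability: 2d = 20, n = 15.
2d − n = 5 > 0, so Plotkin applies.
Compute d/(2d−n) = 10/5 ≈ 2.0000.
⌊d/(2d−n)⌋ = 2.
Plotkin bound: M ≤ 2·2 = 4.
Given |C| = 2, check: satisfied.
This |C| is below the Plotkin bound.


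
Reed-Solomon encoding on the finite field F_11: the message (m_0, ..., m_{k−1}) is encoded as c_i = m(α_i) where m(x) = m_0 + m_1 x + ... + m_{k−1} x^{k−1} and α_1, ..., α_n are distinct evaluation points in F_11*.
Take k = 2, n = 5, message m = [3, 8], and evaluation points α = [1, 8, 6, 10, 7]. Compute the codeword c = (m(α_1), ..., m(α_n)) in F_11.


c = [0, 1, 7, 6, 4]

Message polynomial: m(x) = 3 + 8·x (mod 11).
For each evaluation point α_i, compute m(α_i) mod 11:
  α_1 = 1: Horner steps 8 → 0, so m(1) = 0.
  α_2 = 8: Horner steps 8 → 1, so m(8) = 1.
  α_3 = 6: Horner steps 8 → 7, so m(6) = 7.
  α_4 = 10: Horner steps 8 → 6, so m(10) = 6.
  α_5 = 7: Horner steps 8 → 4, so m(7) = 4.
Codeword c = [0, 1, 7, 6, 4] ∈ F_11^5.


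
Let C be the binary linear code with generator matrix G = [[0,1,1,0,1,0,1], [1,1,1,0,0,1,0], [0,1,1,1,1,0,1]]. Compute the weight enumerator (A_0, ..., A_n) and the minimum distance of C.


Weight distribution: A_0 = 1, A_1 = 1, A_4 = 3, A_5 = 3. Minimum distance d = 1.

Enumerate all 2^3 = 8 messages m ∈ F_2^3.
For each, compute codeword c = mG in F_2^7, then tally its weight.
  m = 000 → c = 0000000, weight = 0.
  m = 100 → c = 0110101, weight = 4.
  m = 010 → c = 1110010, weight = 4.
  m = 110 → c = 1000111, weight = 4.
  m = 001 → c = 0111101, weight = 5.
  m = 101 → c = 0001000, weight = 1.
  m = 011 → c = 1001111, weight = 5.
  m = 111 → c = 1111010, weight = 5.
Tally weights:
  weight 0: 1 codewords.
  weight 1: 1 codewords.
  weight 4: 3 codewords.
  weight 5: 3 codewords.
Minimum distance d = smallest w > 0 with A_w > 0 = 1.
Sanity: Σ A_w = 8 = 2^3 = 8 ✓.


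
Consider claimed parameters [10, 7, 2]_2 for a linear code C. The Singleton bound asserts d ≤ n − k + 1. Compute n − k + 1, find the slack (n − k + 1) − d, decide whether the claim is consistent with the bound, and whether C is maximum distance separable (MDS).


Singleton RHS = n − k + 1 = 4, slack = 2, bound satisfied, not MDS.

Singleton bound: d ≤ n − k + 1.
Here n = 10, k = 7, so n − k + 1 = 4.
Given d = 2, check d ≤ 4: YES.
Slack = (n − k + 1) − d = 2.
The code is NOT MDS (slack = 2 > 0).
Description: the claimed parameters are [10, 7, 2]_2; such a code would be non-MDS.


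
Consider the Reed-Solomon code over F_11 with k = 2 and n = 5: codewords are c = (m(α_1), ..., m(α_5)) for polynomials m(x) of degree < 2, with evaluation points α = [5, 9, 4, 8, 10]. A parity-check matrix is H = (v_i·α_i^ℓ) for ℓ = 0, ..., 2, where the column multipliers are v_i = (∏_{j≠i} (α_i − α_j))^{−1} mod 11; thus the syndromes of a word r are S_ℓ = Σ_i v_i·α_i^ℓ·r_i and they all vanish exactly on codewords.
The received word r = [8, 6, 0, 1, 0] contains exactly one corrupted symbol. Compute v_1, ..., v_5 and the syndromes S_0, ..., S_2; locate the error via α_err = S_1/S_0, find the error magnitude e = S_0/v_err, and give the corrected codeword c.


S = (3, 1, 4), error at position 3, error magnitude e = 8, c = [8, 6, 3, 1, 0].

Step 1: column multipliers v_i = (∏_{j≠i}(α_i − α_j))^{−1} mod 11.
  i = 1 (α = 5): (5−9)(5−4)(5−8)(5−10) = (−4)·1·(−3)·(−5) = −60 ≡ 6, so v_1 = 6^{−1} = 2 (mod 11).
  i = 2 (α = 9): (9−5)(9−4)(9−8)(9−10) = 4·5·1·(−1) = −20 ≡ 2, so v_2 = 2^{−1} = 6 (mod 11).
  i = 3 (α = 4): (4−5)(4−9)(4−8)(4−10) = (−1)·(−5)·(−4)·(−6) = 120 ≡ 10, so v_3 = 10^{−1} = 10 (mod 11).
  i = 4 (α = 8): (8−5)(8−9)(8−4)(8−10) = 3·(−1)·4·(−2) = 24 ≡ 2, so v_4 = 2^{−1} = 6 (mod 11).
  i = 5 (α = 10): (10−5)(10−9)(10−4)(10−8) = 5·1·6·2 = 60 ≡ 5, so v_5 = 5^{−1} = 9 (mod 11).
  v = [2, 6, 10, 6, 9].
Step 2: syndromes of r = [8, 6, 0, 1, 0] (all sums mod 11).
  S_0 = Σ v_i r_i = 2·8 + 6·6 + 10·0 + 6·1 + 9·0 = 58 ≡ 3.
  S_1 = Σ v_i α_i r_i = 2·5·8 + 6·9·6 + 10·4·0 + 6·8·1 + 9·10·0 = 452 ≡ 1.
  α_i^2 mod 11 = [3, 4, 5, 9, 1].
  S_2 = Σ v_i α_i^2 r_i = 2·3·8 + 6·4·6 + 10·5·0 + 6·9·1 + 9·1·0 = 246 ≡ 4.
  S = (3, 1, 4) ≠ 0, so r is not a codeword (an error is present).
Step 3: locate the error. For a single error e at position i, S_ℓ = v_i·e·α_i^ℓ, so α_err = S_1/S_0.
  S_0^{−1} = 3^{−1} = 4 (mod 11), so α_err = 1·4 = 4 ≡ 4 = α_3. Error position i = 3.
  Consistency check: S_2/S_1 = 4·1 = 4 ≡ 4 = α_err ✓ (single-error assumption holds).
Step 4: error magnitude e = S_0/v_3 = S_0·∏_{j≠3}(α_3 − α_j) = 3·10 = 30 ≡ 8 (mod 11).
Step 5: correct position 3: c_3 = r_3 − e = 0 − 8 ≡ 3 (mod 11). Hence c = [8, 6, 3, 1, 0].
  Check: interpolating c through the α_i gives m(x) = 5 + 5·x (degree < 2) with m(α_i) = c_i for every i, so c is indeed a codeword.


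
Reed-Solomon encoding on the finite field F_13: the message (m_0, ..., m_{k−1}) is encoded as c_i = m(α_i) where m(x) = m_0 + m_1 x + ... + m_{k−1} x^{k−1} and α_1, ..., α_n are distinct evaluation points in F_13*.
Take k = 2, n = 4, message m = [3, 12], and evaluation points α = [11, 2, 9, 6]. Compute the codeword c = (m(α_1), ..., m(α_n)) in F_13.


c = [5, 1, 7, 10]

Message polynomial: m(x) = 3 + 12·x (mod 13).
For each evaluation point α_i, compute m(α_i) mod 13:
  α_1 = 11: Horner steps 12 → 5, so m(11) = 5.
  α_2 = 2: Horner steps 12 → 1, so m(2) = 1.
  α_3 = 9: Horner steps 12 → 7, so m(9) = 7.
  α_4 = 6: Horner steps 12 → 10, so m(6) = 10.
Codeword c = [5, 1, 7, 10] ∈ F_13^4.


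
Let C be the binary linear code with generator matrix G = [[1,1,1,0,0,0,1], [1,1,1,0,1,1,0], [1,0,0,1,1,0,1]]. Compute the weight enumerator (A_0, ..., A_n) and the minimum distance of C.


Weight distribution: A_0 = 1, A_3 = 2, A_4 = 3, A_5 = 2. Minimum distance d = 3.

Enumerate all 2^3 = 8 messages m ∈ F_2^3.
For each, compute codeword c = mG in F_2^7, then tally its weight.
  m = 000 → c = 0000000, weight = 0.
  m = 100 → c = 1110001, weight = 4.
  m = 010 → c = 1110110, weight = 5.
  m = 110 → c = 0000111, weight = 3.
  m = 001 → c = 1001101, weight = 4.
  m = 101 → c = 0111100, weight = 4.
  m = 011 → c = 0111011, weight = 5.
  m = 111 → c = 1001010, weight = 3.
Tally weights:
  weight 0: 1 codewords.
  weight 3: 2 codewords.
  weight 4: 3 codewords.
  weight 5: 2 codewords.
Minimum distance d = smallest w > 0 with A_w > 0 = 3.
Sanity: Σ A_w = 8 = 2^3 = 8 ✓.


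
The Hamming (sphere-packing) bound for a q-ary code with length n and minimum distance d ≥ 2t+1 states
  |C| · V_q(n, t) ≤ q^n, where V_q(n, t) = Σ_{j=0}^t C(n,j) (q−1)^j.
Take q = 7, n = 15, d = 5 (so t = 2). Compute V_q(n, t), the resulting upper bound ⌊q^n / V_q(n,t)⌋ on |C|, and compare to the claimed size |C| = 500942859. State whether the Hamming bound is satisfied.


V_q(n, t) = 3871, q^n = 4747561509943, Hamming bound = 1226443169, |C| = 500942859 ≤ bound (satisfied).

Step 1: Compute V_q(n, t) = Σ_{j=0}^2 C(n, j) (q−1)^j.
  j = 0: C(15,0)·(6)^0 = 1·1 = 1.
  j = 1: C(15,1)·(6)^1 = 15·6 = 90.
  j = 2: C(15,2)·(6)^2 = 105·36 = 3780.
  V_q(n, t) = 1 + 90 + 3780 = 3871.
Step 2: q^n = 7^15 = 4747561509943.
Step 3: Hamming bound ⌊q^n / V_q(n,t)⌋ = ⌊4747561509943/3871⌋ = 1226443169.
Step 4: Compare |C| = 500942859 to 1226443169: satisfied.
The claimed |C| lies below the Hamming bound.


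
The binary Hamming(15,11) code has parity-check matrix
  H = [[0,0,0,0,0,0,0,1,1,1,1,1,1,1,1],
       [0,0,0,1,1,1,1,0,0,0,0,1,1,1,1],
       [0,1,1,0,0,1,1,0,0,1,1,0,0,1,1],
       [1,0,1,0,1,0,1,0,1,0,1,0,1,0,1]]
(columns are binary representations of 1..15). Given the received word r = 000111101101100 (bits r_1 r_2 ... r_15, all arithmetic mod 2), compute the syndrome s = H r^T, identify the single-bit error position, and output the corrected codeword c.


s = (0, 0, 1, 0)^T, error position = 2, corrected codeword c = 010111101101100

Compute s = H r^T mod 2 one row at a time:
  s_1 = 0 + 1 + 1 + 0 + 1 + 1 + 0 + 0 = 4 ≡ 0 (mod 2).
  s_2 = 1 + 1 + 1 + 1 + 1 + 1 + 0 + 0 = 6 ≡ 0 (mod 2).
  s_3 = 0 + 0 + 1 + 1 + 1 + 0 + 0 + 0 = 3 ≡ 1 (mod 2).
  s_4 = 0 + 0 + 1 + 1 + 1 + 0 + 1 + 0 = 4 ≡ 0 (mod 2).
s = (0, 0, 1, 0)^T — this equals column 2 of H (binary 0010), so error is at position 2.
Correct: flip bit 2 of r = 000111101101100 to get c = 010111101101100.


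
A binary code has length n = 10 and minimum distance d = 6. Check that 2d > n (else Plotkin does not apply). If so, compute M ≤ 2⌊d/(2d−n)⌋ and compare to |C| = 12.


Plotkin bound M ≤ 6; given |C| = 12 > bound (violated).

Check applicability: 2d = 12, n = 10.
2d − n = 2 > 0, so Plotkin applies.
Compute d/(2d−n) = 6/2 ≈ 3.0000.
⌊d/(2d−n)⌋ = 3.
Plotkin bound: M ≤ 2·3 = 6.
Given |C| = 12, check: VIOLATED.
This |C| is above the Plotkin bound, so no binary code with n = 10, d = 6 and 12 codewords exists.


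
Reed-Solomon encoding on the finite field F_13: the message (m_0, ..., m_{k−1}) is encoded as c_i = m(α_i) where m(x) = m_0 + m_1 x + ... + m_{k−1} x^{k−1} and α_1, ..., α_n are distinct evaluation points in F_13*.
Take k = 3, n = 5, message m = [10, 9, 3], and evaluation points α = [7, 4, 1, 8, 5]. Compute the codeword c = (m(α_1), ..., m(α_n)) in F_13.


c = [12, 3, 9, 1, 0]

Message polynomial: m(x) = 10 + 9·x + 3·x^2 (mod 13).
For each evaluation point α_i, compute m(α_i) mod 13:
  α_1 = 7: Horner steps 3 → 4 → 12, so m(7) = 12.
  α_2 = 4: Horner steps 3 → 8 → 3, so m(4) = 3.
  α_3 = 1: Horner steps 3 → 12 → 9, so m(1) = 9.
  α_4 = 8: Horner steps 3 → 7 → 1, so m(8) = 1.
  α_5 = 5: Horner steps 3 → 11 → 0, so m(5) = 0.
Codeword c = [12, 3, 9, 1, 0] ∈ F_13^5.


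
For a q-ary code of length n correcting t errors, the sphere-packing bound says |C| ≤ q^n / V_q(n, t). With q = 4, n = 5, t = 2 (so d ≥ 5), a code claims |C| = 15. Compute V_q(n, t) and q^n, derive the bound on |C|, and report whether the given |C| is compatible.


V_q(n, t) = 106, q^n = 1024, Hamming bound = 9, |C| = 15 > bound (violated).

Step 1: Compute V_q(n, t) = Σ_{j=0}^2 C(n, j) (q−1)^j.
  j = 0: C(5,0)·(3)^0 = 1·1 = 1.
  j = 1: C(5,1)·(3)^1 = 5·3 = 15.
  j = 2: C(5,2)·(3)^2 = 10·9 = 90.
  V_q(n, t) = 1 + 15 + 90 = 106.
Step 2: q^n = 4^5 = 1024.
Step 3: Hamming bound ⌊q^n / V_q(n,t)⌋ = ⌊1024/106⌋ = 9.
Step 4: Compare |C| = 15 to 9: violated.
The claimed |C| lies above the Hamming bound, so no 4-ary code of length 5 with d ≥ 5 can have 15 codewords.


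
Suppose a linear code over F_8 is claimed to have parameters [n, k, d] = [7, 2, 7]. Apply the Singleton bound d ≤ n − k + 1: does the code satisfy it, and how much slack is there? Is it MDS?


Singleton RHS = n − k + 1 = 6, slack = -1, bound violated (no such code; not MDS).

Singleton bound: d ≤ n − k + 1.
Here n = 7, k = 2, so n − k + 1 = 6.
Given d = 7, check d ≤ 6: NO.
Slack = (n − k + 1) − d = -1.
The slack is negative: d = 7 exceeds n − k + 1 = 6 by 1, so the Singleton bound is violated and no linear [7, 2, 7]_8 code can exist. In particular it is not MDS (MDS requires d = n − k + 1 exactly).
Description: the claimed parameters are [7, 2, 7]_8; such a code would be impossible (violates the Singleton bound).


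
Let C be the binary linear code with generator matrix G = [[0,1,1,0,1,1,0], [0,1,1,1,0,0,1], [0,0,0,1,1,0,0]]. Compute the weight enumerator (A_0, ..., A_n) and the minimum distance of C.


Weight distribution: A_0 = 1, A_2 = 2, A_4 = 5. Minimum distance d = 2.

Enumerate all 2^3 = 8 messages m ∈ F_2^3.
For each, compute codeword c = mG in F_2^7, then tally its weight.
  m = 000 → c = 0000000, weight = 0.
  m = 100 → c = 0110110, weight = 4.
  m = 010 → c = 0111001, weight = 4.
  m = 110 → c = 0001111, weight = 4.
  m = 001 → c = 0001100, weight = 2.
  m = 101 → c = 0111010, weight = 4.
  m = 011 → c = 0110101, weight = 4.
  m = 111 → c = 0000011, weight = 2.
Tally weights:
  weight 0: 1 codewords.
  weight 2: 2 codewords.
  weight 4: 5 codewords.
Minimum distance d = smallest w > 0 with A_w > 0 = 2.
Sanity: Σ A_w = 8 = 2^3 = 8 ✓.


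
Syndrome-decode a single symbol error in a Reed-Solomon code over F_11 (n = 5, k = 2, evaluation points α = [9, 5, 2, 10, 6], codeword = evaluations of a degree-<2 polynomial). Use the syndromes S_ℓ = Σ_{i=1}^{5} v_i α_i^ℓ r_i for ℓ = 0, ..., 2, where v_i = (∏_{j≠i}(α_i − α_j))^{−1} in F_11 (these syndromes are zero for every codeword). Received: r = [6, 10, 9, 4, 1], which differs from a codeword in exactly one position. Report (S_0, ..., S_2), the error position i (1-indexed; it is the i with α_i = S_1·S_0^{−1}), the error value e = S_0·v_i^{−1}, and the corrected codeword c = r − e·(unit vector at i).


S = (3, 4, 9), error at position 2, error magnitude e = 7, c = [6, 3, 9, 4, 1].

Step 1: column multipliers v_i = (∏_{j≠i}(α_i − α_j))^{−1} mod 11.
  i = 1 (α = 9): (9−5)(9−2)(9−10)(9−6) = 4·7·(−1)·3 = −84 ≡ 4, so v_1 = 4^{−1} = 3 (mod 11).
  i = 2 (α = 5): (5−9)(5−2)(5−10)(5−6) = (−4)·3·(−5)·(−1) = −60 ≡ 6, so v_2 = 6^{−1} = 2 (mod 11).
  i = 3 (α = 2): (2−9)(2−5)(2−10)(2−6) = (−7)·(−3)·(−8)·(−4) = 672 ≡ 1, so v_3 = 1^{−1} = 1 (mod 11).
  i = 4 (α = 10): (10−9)(10−5)(10−2)(10−6) = 1·5·8·4 = 160 ≡ 6, so v_4 = 6^{−1} = 2 (mod 11).
  i = 5 (α = 6): (6−9)(6−5)(6−2)(6−10) = (−3)·1·4·(−4) = 48 ≡ 4, so v_5 = 4^{−1} = 3 (mod 11).
  v = [3, 2, 1, 2, 3].
Step 2: syndromes of r = [6, 10, 9, 4, 1] (all sums mod 11).
  S_0 = Σ v_i r_i = 3·6 + 2·10 + 1·9 + 2·4 + 3·1 = 58 ≡ 3.
  S_1 = Σ v_i α_i r_i = 3·9·6 + 2·5·10 + 1·2·9 + 2·10·4 + 3·6·1 = 378 ≡ 4.
  α_i^2 mod 11 = [4, 3, 4, 1, 3].
  S_2 = Σ v_i α_i^2 r_i = 3·4·6 + 2·3·10 + 1·4·9 + 2·1·4 + 3·3·1 = 185 ≡ 9.
  S = (3, 4, 9) ≠ 0, so r is not a codeword (an error is present).
Step 3: locate the error. For a single error e at position i, S_ℓ = v_i·e·α_i^ℓ, so α_err = S_1/S_0.
  S_0^{−1} = 3^{−1} = 4 (mod 11), so α_err = 4·4 = 16 ≡ 5 = α_2. Error position i = 2.
  Consistency check: S_2/S_1 = 9·3 = 27 ≡ 5 = α_err ✓ (single-error assumption holds).
Step 4: error magnitude e = S_0/v_2 = S_0·∏_{j≠2}(α_2 − α_j) = 3·6 = 18 ≡ 7 (mod 11).
Step 5: correct position 2: c_2 = r_2 − e = 10 − 7 ≡ 3 (mod 11). Hence c = [6, 3, 9, 4, 1].
  Check: interpolating c through the α_i gives m(x) = 2 + 9·x (degree < 2) with m(α_i) = c_i for every i, so c is indeed a codeword.


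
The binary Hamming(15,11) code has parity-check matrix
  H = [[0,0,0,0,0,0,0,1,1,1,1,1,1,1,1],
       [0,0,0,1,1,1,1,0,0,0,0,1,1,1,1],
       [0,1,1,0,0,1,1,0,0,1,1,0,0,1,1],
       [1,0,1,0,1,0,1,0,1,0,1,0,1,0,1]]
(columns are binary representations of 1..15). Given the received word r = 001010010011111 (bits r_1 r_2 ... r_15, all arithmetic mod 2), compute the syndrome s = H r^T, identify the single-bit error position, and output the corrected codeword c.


s = (0, 1, 0, 1)^T, error position = 5, corrected codeword c = 001000010011111

Compute s = H r^T mod 2 one row at a time:
  s_1 = 1 + 0 + 0 + 1 + 1 + 1 + 1 + 1 = 6 ≡ 0 (mod 2).
  s_2 = 0 + 1 + 0 + 0 + 1 + 1 + 1 + 1 = 5 ≡ 1 (mod 2).
  s_3 = 0 + 1 + 0 + 0 + 0 + 1 + 1 + 1 = 4 ≡ 0 (mod 2).
  s_4 = 0 + 1 + 1 + 0 + 0 + 1 + 1 + 1 = 5 ≡ 1 (mod 2).
s = (0, 1, 0, 1)^T — this equals column 5 of H (binary 0101), so error is at position 5.
Correct: flip bit 5 of r = 001010010011111 to get c = 001000010011111.


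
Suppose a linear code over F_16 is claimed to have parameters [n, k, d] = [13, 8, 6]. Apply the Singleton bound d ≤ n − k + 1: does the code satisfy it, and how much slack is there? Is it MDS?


Singleton RHS = n − k + 1 = 6, slack = 0, bound satisfied, MDS.

Singleton bound: d ≤ n − k + 1.
Here n = 13, k = 8, so n − k + 1 = 6.
Given d = 6, check d ≤ 6: YES.
Slack = (n − k + 1) − d = 0.
The code is MDS (slack = 0).
Description: the claimed parameters are [13, 8, 6]_16; such a code would be MDS (meets Singleton bound).


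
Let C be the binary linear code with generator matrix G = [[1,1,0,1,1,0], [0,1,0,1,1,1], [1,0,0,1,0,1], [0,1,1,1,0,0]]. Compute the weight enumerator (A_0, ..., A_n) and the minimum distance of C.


Weight distribution: A_0 = 1, A_1 = 1, A_2 = 2, A_3 = 6, A_4 = 5, A_5 = 1. Minimum distance d = 1.

Enumerate all 2^4 = 16 messages m ∈ F_2^4.
For each, compute codeword c = mG in F_2^6, then tally its weight.
  m = 0000 → c = 000000, weight = 0.
  m = 1000 → c = 110110, weight = 4.
  m = 0100 → c = 010111, weight = 4.
  m = 1100 → c = 100001, weight = 2.
  m = 0010 → c = 100101, weight = 3.
  m = 1010 → c = 010011, weight = 3.
  m = 0110 → c = 110010, weight = 3.
  m = 1110 → c = 000100, weight = 1.
  m = 0001 → c = 011100, weight = 3.
  m = 1001 → c = 101010, weight = 3.
  m = 0101 → c = 001011, weight = 3.
  m = 1101 → c = 111101, weight = 5.
  m = 0011 → c = 111001, weight = 4.
  m = 1011 → c = 001111, weight = 4.
  m = 0111 → c = 101110, weight = 4.
  m = 1111 → c = 011000, weight = 2.
Tally weights:
  weight 0: 1 codewords.
  weight 1: 1 codewords.
  weight 2: 2 codewords.
  weight 3: 6 codewords.
  weight 4: 5 codewords.
  weight 5: 1 codewords.
Minimum distance d = smallest w > 0 with A_w > 0 = 1.
Sanity: Σ A_w = 16 = 2^4 = 16 ✓.


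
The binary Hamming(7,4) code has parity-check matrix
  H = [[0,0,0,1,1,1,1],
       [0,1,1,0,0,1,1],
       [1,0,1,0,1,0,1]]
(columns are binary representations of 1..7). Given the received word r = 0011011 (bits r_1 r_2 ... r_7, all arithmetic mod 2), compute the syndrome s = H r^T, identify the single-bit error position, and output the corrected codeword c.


s = (1, 1, 0)^T, error position = 6, corrected codeword c = 0011001

Compute s = H r^T mod 2 one row at a time:
  s_1 = 1 + 0 + 1 + 1 = 3 ≡ 1 (mod 2).
  s_2 = 0 + 1 + 1 + 1 = 3 ≡ 1 (mod 2).
  s_3 = 0 + 1 + 0 + 1 = 2 ≡ 0 (mod 2).
s = (1, 1, 0)^T — this equals column 6 of H (binary 110), so error is at position 6.
Correct: flip bit 6 of r = 0011011 to get c = 0011001.


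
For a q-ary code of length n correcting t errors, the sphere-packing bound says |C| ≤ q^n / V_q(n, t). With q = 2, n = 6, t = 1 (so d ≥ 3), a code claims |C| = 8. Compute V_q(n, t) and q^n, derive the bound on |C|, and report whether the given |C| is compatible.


V_q(n, t) = 7, q^n = 64, Hamming bound = 9, |C| = 8 ≤ bound (satisfied).

Step 1: Compute V_q(n, t) = Σ_{j=0}^1 C(n, j) (q−1)^j.
  j = 0: C(6,0)·(1)^0 = 1·1 = 1.
  j = 1: C(6,1)·(1)^1 = 6·1 = 6.
  V_q(n, t) = 1 + 6 = 7.
Step 2: q^n = 2^6 = 64.
Step 3: Hamming bound ⌊q^n / V_q(n,t)⌋ = ⌊64/7⌋ = 9.
Step 4: Compare |C| = 8 to 9: satisfied.
The claimed |C| lies below the Hamming bound.


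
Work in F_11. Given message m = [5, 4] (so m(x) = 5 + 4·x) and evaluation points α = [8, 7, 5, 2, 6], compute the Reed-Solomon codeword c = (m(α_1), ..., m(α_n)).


c = [4, 0, 3, 2, 7]

Message polynomial: m(x) = 5 + 4·x (mod 11).
For each evaluation point α_i, compute m(α_i) mod 11:
  α_1 = 8: Horner steps 4 → 4, so m(8) = 4.
  α_2 = 7: Horner steps 4 → 0, so m(7) = 0.
  α_3 = 5: Horner steps 4 → 3, so m(5) = 3.
  α_4 = 2: Horner steps 4 → 2, so m(2) = 2.
  α_5 = 6: Horner steps 4 → 7, so m(6) = 7.
Codeword c = [4, 0, 3, 2, 7] ∈ F_11^5.


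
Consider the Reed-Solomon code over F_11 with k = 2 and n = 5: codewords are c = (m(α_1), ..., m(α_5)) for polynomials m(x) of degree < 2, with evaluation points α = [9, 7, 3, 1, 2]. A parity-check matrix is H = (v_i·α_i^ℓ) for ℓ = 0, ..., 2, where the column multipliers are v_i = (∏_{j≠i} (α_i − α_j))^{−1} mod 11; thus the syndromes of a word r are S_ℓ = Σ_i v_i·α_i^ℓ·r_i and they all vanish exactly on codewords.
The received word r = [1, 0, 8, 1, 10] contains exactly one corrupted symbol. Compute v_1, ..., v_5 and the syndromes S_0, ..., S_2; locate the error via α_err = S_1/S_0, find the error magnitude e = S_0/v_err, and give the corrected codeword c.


S = (5, 1, 9), error at position 1, error magnitude e = 5, c = [7, 0, 8, 1, 10].

Step 1: column multipliers v_i = (∏_{j≠i}(α_i − α_j))^{−1} mod 11.
  i = 1 (α = 9): (9−7)(9−3)(9−1)(9−2) = 2·6·8·7 = 672 ≡ 1, so v_1 = 1^{−1} = 1 (mod 11).
  i = 2 (α = 7): (7−9)(7−3)(7−1)(7−2) = (−2)·4·6·5 = −240 ≡ 2, so v_2 = 2^{−1} = 6 (mod 11).
  i = 3 (α = 3): (3−9)(3−7)(3−1)(3−2) = (−6)·(−4)·2·1 = 48 ≡ 4, so v_3 = 4^{−1} = 3 (mod 11).
  i = 4 (α = 1): (1−9)(1−7)(1−3)(1−2) = (−8)·(−6)·(−2)·(−1) = 96 ≡ 8, so v_4 = 8^{−1} = 7 (mod 11).
  i = 5 (α = 2): (2−9)(2−7)(2−3)(2−1) = (−7)·(−5)·(−1)·1 = −35 ≡ 9, so v_5 = 9^{−1} = 5 (mod 11).
  v = [1, 6, 3, 7, 5].
Step 2: syndromes of r = [1, 0, 8, 1, 10] (all sums mod 11).
  S_0 = Σ v_i r_i = 1·1 + 6·0 + 3·8 + 7·1 + 5·10 = 82 ≡ 5.
  S_1 = Σ v_i α_i r_i = 1·9·1 + 6·7·0 + 3·3·8 + 7·1·1 + 5·2·10 = 188 ≡ 1.
  α_i^2 mod 11 = [4, 5, 9, 1, 4].
  S_2 = Σ v_i α_i^2 r_i = 1·4·1 + 6·5·0 + 3·9·8 + 7·1·1 + 5·4·10 = 427 ≡ 9.
  S = (5, 1, 9) ≠ 0, so r is not a codeword (an error is present).
Step 3: locate the error. For a single error e at position i, S_ℓ = v_i·e·α_i^ℓ, so α_err = S_1/S_0.
  S_0^{−1} = 5^{−1} = 9 (mod 11), so α_err = 1·9 = 9 ≡ 9 = α_1. Error position i = 1.
  Consistency check: S_2/S_1 = 9·1 = 9 ≡ 9 = α_err ✓ (single-error assumption holds).
Step 4: error magnitude e = S_0/v_1 = S_0·∏_{j≠1}(α_1 − α_j) = 5·1 = 5 ≡ 5 (mod 11).
Step 5: correct position 1: c_1 = r_1 − e = 1 − 5 ≡ 7 (mod 11). Hence c = [7, 0, 8, 1, 10].
  Check: interpolating c through the α_i gives m(x) = 3 + 9·x (degree < 2) with m(α_i) = c_i for every i, so c is indeed a codeword.


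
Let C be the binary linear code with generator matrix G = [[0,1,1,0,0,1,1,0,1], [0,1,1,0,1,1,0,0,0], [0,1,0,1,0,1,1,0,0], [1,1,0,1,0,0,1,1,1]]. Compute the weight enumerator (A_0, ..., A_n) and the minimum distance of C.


Weight distribution: A_0 = 1, A_3 = 2, A_4 = 4, A_5 = 6, A_6 = 2, A_8 = 1. Minimum distance d = 3.

Enumerate all 2^4 = 16 messages m ∈ F_2^4.
For each, compute codeword c = mG in F_2^9, then tally its weight.
  m = 0000 → c = 000000000, weight = 0.
  m = 1000 → c = 011001101, weight = 5.
  m = 0100 → c = 011011000, weight = 4.
  m = 1100 → c = 000010101, weight = 3.
  m = 0010 → c = 010101100, weight = 4.
  m = 1010 → c = 001100001, weight = 3.
  m = 0110 → c = 001110100, weight = 4.
  m = 1110 → c = 010111001, weight = 5.
  m = 0001 → c = 110100111, weight = 6.
  m = 1001 → c = 101101010, weight = 5.
  m = 0101 → c = 101111111, weight = 8.
  m = 1101 → c = 110110010, weight = 5.
  m = 0011 → c = 100001011, weight = 4.
  m = 1011 → c = 111000110, weight = 5.
  m = 0111 → c = 111010011, weight = 6.
  m = 1111 → c = 100011110, weight = 5.
Tally weights:
  weight 0: 1 codewords.
  weight 3: 2 codewords.
  weight 4: 4 codewords.
  weight 5: 6 codewords.
  weight 6: 2 codewords.
  weight 8: 1 codewords.
Minimum distance d = smallest w > 0 with A_w > 0 = 3.
Sanity: Σ A_w = 16 = 2^4 = 16 ✓.


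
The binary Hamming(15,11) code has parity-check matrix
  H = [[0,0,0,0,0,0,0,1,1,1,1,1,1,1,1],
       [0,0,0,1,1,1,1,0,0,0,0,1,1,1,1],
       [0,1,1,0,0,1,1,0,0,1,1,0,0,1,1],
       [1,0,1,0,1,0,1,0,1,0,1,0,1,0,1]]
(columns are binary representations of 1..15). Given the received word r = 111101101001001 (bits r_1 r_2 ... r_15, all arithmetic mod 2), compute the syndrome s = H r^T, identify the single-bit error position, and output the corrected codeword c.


s = (1, 1, 1, 1)^T, error position = 15, corrected codeword c = 111101101001000

Compute s = H r^T mod 2 one row at a time:
  s_1 = 0 + 1 + 0 + 0 + 1 + 0 + 0 + 1 = 3 ≡ 1 (mod 2).
  s_2 = 1 + 0 + 1 + 1 + 1 + 0 + 0 + 1 = 5 ≡ 1 (mod 2).
  s_3 = 1 + 1 + 1 + 1 + 0 + 0 + 0 + 1 = 5 ≡ 1 (mod 2).
  s_4 = 1 + 1 + 0 + 1 + 1 + 0 + 0 + 1 = 5 ≡ 1 (mod 2).
s = (1, 1, 1, 1)^T — this equals column 15 of H (binary 1111), so error is at position 15.
Correct: flip bit 15 of r = 111101101001001 to get c = 111101101001000.


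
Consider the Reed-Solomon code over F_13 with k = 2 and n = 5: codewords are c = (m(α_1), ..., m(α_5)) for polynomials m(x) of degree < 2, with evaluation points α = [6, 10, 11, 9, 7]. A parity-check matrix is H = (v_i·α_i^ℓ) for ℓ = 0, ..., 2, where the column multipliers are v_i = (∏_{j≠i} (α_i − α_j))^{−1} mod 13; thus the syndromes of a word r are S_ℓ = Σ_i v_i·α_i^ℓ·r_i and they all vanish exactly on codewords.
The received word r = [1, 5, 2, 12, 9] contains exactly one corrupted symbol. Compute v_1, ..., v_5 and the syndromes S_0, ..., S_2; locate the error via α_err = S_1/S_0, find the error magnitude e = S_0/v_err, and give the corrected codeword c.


S = (11, 6, 8), error at position 2, error magnitude e = 11, c = [1, 7, 2, 12, 9].

Step 1: column multipliers v_i = (∏_{j≠i}(α_i − α_j))^{−1} mod 13.
  i = 1 (α = 6): (6−10)(6−11)(6−9)(6−7) = (−4)·(−5)·(−3)·(−1) = 60 ≡ 8, so v_1 = 8^{−1} = 5 (mod 13).
  i = 2 (α = 10): (10−6)(10−11)(10−9)(10−7) = 4·(−1)·1·3 = −12 ≡ 1, so v_2 = 1^{−1} = 1 (mod 13).
  i = 3 (α = 11): (11−6)(11−10)(11−9)(11−7) = 5·1·2·4 = 40 ≡ 1, so v_3 = 1^{−1} = 1 (mod 13).
  i = 4 (α = 9): (9−6)(9−10)(9−11)(9−7) = 3·(−1)·(−2)·2 = 12 ≡ 12, so v_4 = 12^{−1} = 12 (mod 13).
  i = 5 (α = 7): (7−6)(7−10)(7−11)(7−9) = 1·(−3)·(−4)·(−2) = −24 ≡ 2, so v_5 = 2^{−1} = 7 (mod 13).
  v = [5, 1, 1, 12, 7].
Step 2: syndromes of r = [1, 5, 2, 12, 9] (all sums mod 13).
  S_0 = Σ v_i r_i = 5·1 + 1·5 + 1·2 + 12·12 + 7·9 = 219 ≡ 11.
  S_1 = Σ v_i α_i r_i = 5·6·1 + 1·10·5 + 1·11·2 + 12·9·12 + 7·7·9 = 1839 ≡ 6.
  α_i^2 mod 13 = [10, 9, 4, 3, 10].
  S_2 = Σ v_i α_i^2 r_i = 5·10·1 + 1·9·5 + 1·4·2 + 12·3·12 + 7·10·9 = 1165 ≡ 8.
  S = (11, 6, 8) ≠ 0, so r is not a codeword (an error is present).
Step 3: locate the error. For a single error e at position i, S_ℓ = v_i·e·α_i^ℓ, so α_err = S_1/S_0.
  S_0^{−1} = 11^{−1} = 6 (mod 13), so α_err = 6·6 = 36 ≡ 10 = α_2. Error position i = 2.
  Consistency check: S_2/S_1 = 8·11 = 88 ≡ 10 = α_err ✓ (single-error assumption holds).
Step 4: error magnitude e = S_0/v_2 = S_0·∏_{j≠2}(α_2 − α_j) = 11·1 = 11 ≡ 11 (mod 13).
Step 5: correct position 2: c_2 = r_2 − e = 5 − 11 ≡ 7 (mod 13). Hence c = [1, 7, 2, 12, 9].
  Check: interpolating c through the α_i gives m(x) = 5 + 8·x (degree < 2) with m(α_i) = c_i for every i, so c is indeed a codeword.
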